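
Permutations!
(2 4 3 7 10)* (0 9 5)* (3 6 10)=(0 9 5)(2 4 6 10)(3 7)=[9, 1, 4, 7, 6, 0, 10, 3, 8, 5, 2]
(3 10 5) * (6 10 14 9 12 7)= (3 14 9 12 7 6 10 5)= [0, 1, 2, 14, 4, 3, 10, 6, 8, 12, 5, 11, 7, 13, 9]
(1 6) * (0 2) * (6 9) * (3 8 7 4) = [2, 9, 0, 8, 3, 5, 1, 4, 7, 6] = (0 2)(1 9 6)(3 8 7 4)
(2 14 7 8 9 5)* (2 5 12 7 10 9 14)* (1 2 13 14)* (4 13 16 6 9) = (1 2 16 6 9 12 7 8)(4 13 14 10) = [0, 2, 16, 3, 13, 5, 9, 8, 1, 12, 4, 11, 7, 14, 10, 15, 6]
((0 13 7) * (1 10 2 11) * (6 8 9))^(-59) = [13, 10, 11, 3, 4, 5, 8, 0, 9, 6, 2, 1, 12, 7] = (0 13 7)(1 10 2 11)(6 8 9)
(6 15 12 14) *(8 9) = (6 15 12 14)(8 9) = [0, 1, 2, 3, 4, 5, 15, 7, 9, 8, 10, 11, 14, 13, 6, 12]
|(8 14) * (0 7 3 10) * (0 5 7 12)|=|(0 12)(3 10 5 7)(8 14)|=4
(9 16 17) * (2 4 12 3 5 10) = (2 4 12 3 5 10)(9 16 17) = [0, 1, 4, 5, 12, 10, 6, 7, 8, 16, 2, 11, 3, 13, 14, 15, 17, 9]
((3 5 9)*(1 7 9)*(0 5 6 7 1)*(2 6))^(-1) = (0 5)(2 3 9 7 6) = [5, 1, 3, 9, 4, 0, 2, 6, 8, 7]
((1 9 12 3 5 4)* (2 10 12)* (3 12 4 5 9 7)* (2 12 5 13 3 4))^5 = (13)(1 4 7)(2 10) = [0, 4, 10, 3, 7, 5, 6, 1, 8, 9, 2, 11, 12, 13]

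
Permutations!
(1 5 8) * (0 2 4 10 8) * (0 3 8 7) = (0 2 4 10 7)(1 5 3 8) = [2, 5, 4, 8, 10, 3, 6, 0, 1, 9, 7]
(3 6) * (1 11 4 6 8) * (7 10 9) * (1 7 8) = (1 11 4 6 3)(7 10 9 8) = [0, 11, 2, 1, 6, 5, 3, 10, 7, 8, 9, 4]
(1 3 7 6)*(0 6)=(0 6 1 3 7)=[6, 3, 2, 7, 4, 5, 1, 0]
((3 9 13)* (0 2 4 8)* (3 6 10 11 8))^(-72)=[11, 1, 8, 2, 0, 5, 9, 7, 10, 4, 13, 6, 12, 3]=(0 11 6 9 4)(2 8 10 13 3)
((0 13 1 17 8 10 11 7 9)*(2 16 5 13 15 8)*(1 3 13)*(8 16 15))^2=(0 10 7)(1 2 16)(5 17 15)(8 11 9)=[10, 2, 16, 3, 4, 17, 6, 0, 11, 8, 7, 9, 12, 13, 14, 5, 1, 15]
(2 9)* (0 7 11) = (0 7 11)(2 9) = [7, 1, 9, 3, 4, 5, 6, 11, 8, 2, 10, 0]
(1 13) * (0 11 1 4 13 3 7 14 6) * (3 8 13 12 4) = (0 11 1 8 13 3 7 14 6)(4 12) = [11, 8, 2, 7, 12, 5, 0, 14, 13, 9, 10, 1, 4, 3, 6]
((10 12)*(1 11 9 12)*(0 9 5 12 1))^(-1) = [10, 9, 2, 3, 4, 11, 6, 7, 8, 0, 12, 1, 5] = (0 10 12 5 11 1 9)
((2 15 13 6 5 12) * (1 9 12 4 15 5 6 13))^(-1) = (1 15 4 5 2 12 9) = [0, 15, 12, 3, 5, 2, 6, 7, 8, 1, 10, 11, 9, 13, 14, 4]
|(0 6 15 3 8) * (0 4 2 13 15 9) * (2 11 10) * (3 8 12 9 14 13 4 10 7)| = 14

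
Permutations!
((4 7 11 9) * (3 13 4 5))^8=(3 13 4 7 11 9 5)=[0, 1, 2, 13, 7, 3, 6, 11, 8, 5, 10, 9, 12, 4]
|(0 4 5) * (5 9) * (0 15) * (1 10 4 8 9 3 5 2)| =|(0 8 9 2 1 10 4 3 5 15)| =10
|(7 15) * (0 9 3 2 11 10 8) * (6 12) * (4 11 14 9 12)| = 28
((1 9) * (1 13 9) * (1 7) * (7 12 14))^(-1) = [0, 7, 2, 3, 4, 5, 6, 14, 8, 13, 10, 11, 1, 9, 12] = (1 7 14 12)(9 13)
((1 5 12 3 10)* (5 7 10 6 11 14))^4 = (1 7 10)(3 5 11)(6 12 14) = [0, 7, 2, 5, 4, 11, 12, 10, 8, 9, 1, 3, 14, 13, 6]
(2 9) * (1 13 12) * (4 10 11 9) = (1 13 12)(2 4 10 11 9) = [0, 13, 4, 3, 10, 5, 6, 7, 8, 2, 11, 9, 1, 12]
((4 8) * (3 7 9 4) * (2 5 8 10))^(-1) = [0, 1, 10, 8, 9, 2, 6, 3, 5, 7, 4] = (2 10 4 9 7 3 8 5)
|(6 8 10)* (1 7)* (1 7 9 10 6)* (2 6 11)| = 12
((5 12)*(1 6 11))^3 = (5 12) = [0, 1, 2, 3, 4, 12, 6, 7, 8, 9, 10, 11, 5]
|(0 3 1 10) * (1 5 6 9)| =7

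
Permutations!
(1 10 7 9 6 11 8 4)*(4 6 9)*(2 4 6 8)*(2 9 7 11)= [0, 10, 4, 3, 1, 5, 2, 6, 8, 7, 11, 9]= (1 10 11 9 7 6 2 4)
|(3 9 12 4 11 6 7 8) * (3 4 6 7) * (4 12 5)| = |(3 9 5 4 11 7 8 12 6)| = 9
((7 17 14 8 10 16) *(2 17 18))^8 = (18) = [0, 1, 2, 3, 4, 5, 6, 7, 8, 9, 10, 11, 12, 13, 14, 15, 16, 17, 18]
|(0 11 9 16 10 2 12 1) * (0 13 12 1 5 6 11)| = 10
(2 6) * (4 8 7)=(2 6)(4 8 7)=[0, 1, 6, 3, 8, 5, 2, 4, 7]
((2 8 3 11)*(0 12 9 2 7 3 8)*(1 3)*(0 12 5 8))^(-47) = (0 5 8)(1 3 11 7)(2 12 9) = [5, 3, 12, 11, 4, 8, 6, 1, 0, 2, 10, 7, 9]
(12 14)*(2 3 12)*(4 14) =[0, 1, 3, 12, 14, 5, 6, 7, 8, 9, 10, 11, 4, 13, 2] =(2 3 12 4 14)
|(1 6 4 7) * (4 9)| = |(1 6 9 4 7)| = 5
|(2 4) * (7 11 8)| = 6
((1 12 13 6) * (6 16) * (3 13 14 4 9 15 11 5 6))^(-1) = [0, 6, 2, 16, 14, 11, 5, 7, 8, 4, 10, 15, 1, 3, 12, 9, 13] = (1 6 5 11 15 9 4 14 12)(3 16 13)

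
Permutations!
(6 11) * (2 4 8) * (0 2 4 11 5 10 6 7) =(0 2 11 7)(4 8)(5 10 6) =[2, 1, 11, 3, 8, 10, 5, 0, 4, 9, 6, 7]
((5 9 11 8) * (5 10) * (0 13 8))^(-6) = (0 13 8 10 5 9 11) = [13, 1, 2, 3, 4, 9, 6, 7, 10, 11, 5, 0, 12, 8]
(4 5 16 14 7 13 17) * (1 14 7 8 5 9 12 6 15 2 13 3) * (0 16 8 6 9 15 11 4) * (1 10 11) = (0 16 7 3 10 11 4 15 2 13 17)(1 14 6)(5 8)(9 12) = [16, 14, 13, 10, 15, 8, 1, 3, 5, 12, 11, 4, 9, 17, 6, 2, 7, 0]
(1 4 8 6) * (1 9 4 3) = [0, 3, 2, 1, 8, 5, 9, 7, 6, 4] = (1 3)(4 8 6 9)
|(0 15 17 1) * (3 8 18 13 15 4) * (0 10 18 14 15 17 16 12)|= |(0 4 3 8 14 15 16 12)(1 10 18 13 17)|= 40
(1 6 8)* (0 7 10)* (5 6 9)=(0 7 10)(1 9 5 6 8)=[7, 9, 2, 3, 4, 6, 8, 10, 1, 5, 0]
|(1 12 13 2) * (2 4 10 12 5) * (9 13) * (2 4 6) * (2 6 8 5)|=14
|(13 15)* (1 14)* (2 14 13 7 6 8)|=|(1 13 15 7 6 8 2 14)|=8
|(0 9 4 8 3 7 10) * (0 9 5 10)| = |(0 5 10 9 4 8 3 7)| = 8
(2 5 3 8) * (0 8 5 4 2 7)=(0 8 7)(2 4)(3 5)=[8, 1, 4, 5, 2, 3, 6, 0, 7]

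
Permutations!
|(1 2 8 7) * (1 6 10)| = |(1 2 8 7 6 10)| = 6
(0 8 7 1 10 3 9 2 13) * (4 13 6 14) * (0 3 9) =[8, 10, 6, 0, 13, 5, 14, 1, 7, 2, 9, 11, 12, 3, 4] =(0 8 7 1 10 9 2 6 14 4 13 3)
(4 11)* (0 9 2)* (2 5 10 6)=[9, 1, 0, 3, 11, 10, 2, 7, 8, 5, 6, 4]=(0 9 5 10 6 2)(4 11)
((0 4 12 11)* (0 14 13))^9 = (0 11)(4 14)(12 13) = [11, 1, 2, 3, 14, 5, 6, 7, 8, 9, 10, 0, 13, 12, 4]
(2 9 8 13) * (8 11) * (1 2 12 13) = (1 2 9 11 8)(12 13) = [0, 2, 9, 3, 4, 5, 6, 7, 1, 11, 10, 8, 13, 12]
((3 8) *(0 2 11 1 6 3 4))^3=(0 1 8 2 6 4 11 3)=[1, 8, 6, 0, 11, 5, 4, 7, 2, 9, 10, 3]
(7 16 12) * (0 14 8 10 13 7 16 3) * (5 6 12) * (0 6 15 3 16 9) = [14, 1, 2, 6, 4, 15, 12, 16, 10, 0, 13, 11, 9, 7, 8, 3, 5] = (0 14 8 10 13 7 16 5 15 3 6 12 9)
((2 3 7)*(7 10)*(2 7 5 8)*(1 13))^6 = [0, 1, 3, 10, 4, 8, 6, 7, 2, 9, 5, 11, 12, 13] = (13)(2 3 10 5 8)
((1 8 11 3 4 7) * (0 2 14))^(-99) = (14)(1 3)(4 8)(7 11) = [0, 3, 2, 1, 8, 5, 6, 11, 4, 9, 10, 7, 12, 13, 14]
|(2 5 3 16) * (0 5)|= 5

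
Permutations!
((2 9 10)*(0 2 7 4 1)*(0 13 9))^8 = (1 9 7)(4 13 10) = [0, 9, 2, 3, 13, 5, 6, 1, 8, 7, 4, 11, 12, 10]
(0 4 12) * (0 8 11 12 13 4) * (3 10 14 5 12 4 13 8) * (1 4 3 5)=(1 4 8 11 3 10 14)(5 12)=[0, 4, 2, 10, 8, 12, 6, 7, 11, 9, 14, 3, 5, 13, 1]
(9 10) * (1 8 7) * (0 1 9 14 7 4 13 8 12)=(0 1 12)(4 13 8)(7 9 10 14)=[1, 12, 2, 3, 13, 5, 6, 9, 4, 10, 14, 11, 0, 8, 7]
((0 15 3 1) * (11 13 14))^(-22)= [3, 15, 2, 0, 4, 5, 6, 7, 8, 9, 10, 14, 12, 11, 13, 1]= (0 3)(1 15)(11 14 13)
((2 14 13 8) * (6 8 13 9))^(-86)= (2 8 6 9 14)= [0, 1, 8, 3, 4, 5, 9, 7, 6, 14, 10, 11, 12, 13, 2]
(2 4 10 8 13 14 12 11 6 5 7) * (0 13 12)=[13, 1, 4, 3, 10, 7, 5, 2, 12, 9, 8, 6, 11, 14, 0]=(0 13 14)(2 4 10 8 12 11 6 5 7)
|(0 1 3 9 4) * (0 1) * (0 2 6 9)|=7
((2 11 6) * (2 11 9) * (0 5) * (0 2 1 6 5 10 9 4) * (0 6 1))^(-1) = [9, 1, 5, 3, 2, 11, 4, 7, 8, 10, 0, 6] = (0 9 10)(2 5 11 6 4)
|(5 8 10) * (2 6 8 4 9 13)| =8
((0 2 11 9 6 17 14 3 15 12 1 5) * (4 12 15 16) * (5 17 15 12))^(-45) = (0 16 17 15 11 5 3 1 6 2 4 14 12 9) = [16, 6, 4, 1, 14, 3, 2, 7, 8, 0, 10, 5, 9, 13, 12, 11, 17, 15]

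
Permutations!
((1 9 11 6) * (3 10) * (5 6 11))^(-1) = (11)(1 6 5 9)(3 10) = [0, 6, 2, 10, 4, 9, 5, 7, 8, 1, 3, 11]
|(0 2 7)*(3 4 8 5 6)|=15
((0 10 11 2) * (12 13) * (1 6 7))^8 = (13)(1 7 6) = [0, 7, 2, 3, 4, 5, 1, 6, 8, 9, 10, 11, 12, 13]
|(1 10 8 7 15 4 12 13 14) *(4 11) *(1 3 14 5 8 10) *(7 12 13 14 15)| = |(3 15 11 4 13 5 8 12 14)| = 9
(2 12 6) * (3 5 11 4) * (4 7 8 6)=(2 12 4 3 5 11 7 8 6)=[0, 1, 12, 5, 3, 11, 2, 8, 6, 9, 10, 7, 4]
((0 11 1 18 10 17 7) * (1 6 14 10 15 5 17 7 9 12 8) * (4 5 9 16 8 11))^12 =[6, 5, 2, 3, 14, 10, 15, 11, 4, 8, 12, 18, 1, 13, 9, 16, 0, 7, 17] =(0 6 15 16)(1 5 10 12)(4 14 9 8)(7 11 18 17)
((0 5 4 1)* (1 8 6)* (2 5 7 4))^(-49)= [1, 6, 5, 3, 7, 2, 8, 0, 4]= (0 1 6 8 4 7)(2 5)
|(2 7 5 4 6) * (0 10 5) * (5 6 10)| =7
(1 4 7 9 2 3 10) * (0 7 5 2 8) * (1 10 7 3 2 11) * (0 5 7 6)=(0 3 6)(1 4 7 9 8 5 11)=[3, 4, 2, 6, 7, 11, 0, 9, 5, 8, 10, 1]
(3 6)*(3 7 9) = [0, 1, 2, 6, 4, 5, 7, 9, 8, 3] = (3 6 7 9)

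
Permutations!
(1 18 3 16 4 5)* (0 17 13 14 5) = (0 17 13 14 5 1 18 3 16 4) = [17, 18, 2, 16, 0, 1, 6, 7, 8, 9, 10, 11, 12, 14, 5, 15, 4, 13, 3]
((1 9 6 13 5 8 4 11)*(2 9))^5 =(1 5 2 8 9 4 6 11 13) =[0, 5, 8, 3, 6, 2, 11, 7, 9, 4, 10, 13, 12, 1]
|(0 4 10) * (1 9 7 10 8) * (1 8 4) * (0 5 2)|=|(0 1 9 7 10 5 2)|=7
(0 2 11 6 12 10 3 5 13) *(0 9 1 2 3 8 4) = (0 3 5 13 9 1 2 11 6 12 10 8 4) = [3, 2, 11, 5, 0, 13, 12, 7, 4, 1, 8, 6, 10, 9]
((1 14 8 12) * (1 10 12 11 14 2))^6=(14)=[0, 1, 2, 3, 4, 5, 6, 7, 8, 9, 10, 11, 12, 13, 14]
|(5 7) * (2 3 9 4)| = 4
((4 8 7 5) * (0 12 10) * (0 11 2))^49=(0 2 11 10 12)(4 8 7 5)=[2, 1, 11, 3, 8, 4, 6, 5, 7, 9, 12, 10, 0]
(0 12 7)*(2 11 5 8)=(0 12 7)(2 11 5 8)=[12, 1, 11, 3, 4, 8, 6, 0, 2, 9, 10, 5, 7]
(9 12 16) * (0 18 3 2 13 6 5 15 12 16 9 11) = [18, 1, 13, 2, 4, 15, 5, 7, 8, 16, 10, 0, 9, 6, 14, 12, 11, 17, 3] = (0 18 3 2 13 6 5 15 12 9 16 11)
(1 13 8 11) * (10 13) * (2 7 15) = [0, 10, 7, 3, 4, 5, 6, 15, 11, 9, 13, 1, 12, 8, 14, 2] = (1 10 13 8 11)(2 7 15)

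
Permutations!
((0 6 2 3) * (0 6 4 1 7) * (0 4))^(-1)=[0, 4, 6, 2, 7, 5, 3, 1]=(1 4 7)(2 6 3)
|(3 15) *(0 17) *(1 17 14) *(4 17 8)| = |(0 14 1 8 4 17)(3 15)| = 6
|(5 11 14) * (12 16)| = |(5 11 14)(12 16)| = 6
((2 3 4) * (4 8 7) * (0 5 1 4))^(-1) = [7, 5, 4, 2, 1, 0, 6, 8, 3] = (0 7 8 3 2 4 1 5)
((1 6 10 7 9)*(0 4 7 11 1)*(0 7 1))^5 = [11, 4, 2, 3, 0, 5, 1, 9, 8, 7, 6, 10] = (0 11 10 6 1 4)(7 9)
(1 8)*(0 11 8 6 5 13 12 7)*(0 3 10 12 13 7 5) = [11, 6, 2, 10, 4, 7, 0, 3, 1, 9, 12, 8, 5, 13] = (13)(0 11 8 1 6)(3 10 12 5 7)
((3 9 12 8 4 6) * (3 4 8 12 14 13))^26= (3 14)(9 13)= [0, 1, 2, 14, 4, 5, 6, 7, 8, 13, 10, 11, 12, 9, 3]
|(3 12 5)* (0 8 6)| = 3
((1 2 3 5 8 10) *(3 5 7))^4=[0, 10, 1, 3, 4, 2, 6, 7, 5, 9, 8]=(1 10 8 5 2)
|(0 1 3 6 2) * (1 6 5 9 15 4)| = 6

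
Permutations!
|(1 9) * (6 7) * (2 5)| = |(1 9)(2 5)(6 7)| = 2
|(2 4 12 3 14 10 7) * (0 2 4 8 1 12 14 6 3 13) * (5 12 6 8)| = |(0 2 5 12 13)(1 6 3 8)(4 14 10 7)| = 20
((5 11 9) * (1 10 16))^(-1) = (1 16 10)(5 9 11) = [0, 16, 2, 3, 4, 9, 6, 7, 8, 11, 1, 5, 12, 13, 14, 15, 10]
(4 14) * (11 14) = (4 11 14) = [0, 1, 2, 3, 11, 5, 6, 7, 8, 9, 10, 14, 12, 13, 4]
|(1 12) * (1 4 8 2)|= 5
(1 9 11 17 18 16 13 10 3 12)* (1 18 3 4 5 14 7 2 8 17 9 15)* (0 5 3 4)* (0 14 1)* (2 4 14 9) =(0 5 1 15)(2 8 17 14 7 4 3 12 18 16 13 10 9 11) =[5, 15, 8, 12, 3, 1, 6, 4, 17, 11, 9, 2, 18, 10, 7, 0, 13, 14, 16]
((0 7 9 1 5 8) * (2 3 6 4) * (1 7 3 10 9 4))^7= (0 3 6 1 5 8)(2 9 4 10 7)= [3, 5, 9, 6, 10, 8, 1, 2, 0, 4, 7]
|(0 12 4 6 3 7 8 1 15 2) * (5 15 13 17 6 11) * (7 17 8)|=21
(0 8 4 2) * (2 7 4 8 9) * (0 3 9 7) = (0 7 4)(2 3 9) = [7, 1, 3, 9, 0, 5, 6, 4, 8, 2]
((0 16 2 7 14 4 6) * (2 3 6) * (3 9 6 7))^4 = (16)(2 4 14 7 3) = [0, 1, 4, 2, 14, 5, 6, 3, 8, 9, 10, 11, 12, 13, 7, 15, 16]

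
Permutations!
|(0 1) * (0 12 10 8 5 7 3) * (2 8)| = |(0 1 12 10 2 8 5 7 3)| = 9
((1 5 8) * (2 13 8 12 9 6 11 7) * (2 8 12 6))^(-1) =(1 8 7 11 6 5)(2 9 12 13) =[0, 8, 9, 3, 4, 1, 5, 11, 7, 12, 10, 6, 13, 2]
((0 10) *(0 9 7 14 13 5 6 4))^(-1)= (0 4 6 5 13 14 7 9 10)= [4, 1, 2, 3, 6, 13, 5, 9, 8, 10, 0, 11, 12, 14, 7]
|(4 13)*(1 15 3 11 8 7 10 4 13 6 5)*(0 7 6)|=|(0 7 10 4)(1 15 3 11 8 6 5)|=28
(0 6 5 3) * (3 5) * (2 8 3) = (0 6 2 8 3) = [6, 1, 8, 0, 4, 5, 2, 7, 3]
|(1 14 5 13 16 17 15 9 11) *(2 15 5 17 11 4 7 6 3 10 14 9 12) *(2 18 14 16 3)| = 17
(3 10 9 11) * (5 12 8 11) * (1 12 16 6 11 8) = (1 12)(3 10 9 5 16 6 11) = [0, 12, 2, 10, 4, 16, 11, 7, 8, 5, 9, 3, 1, 13, 14, 15, 6]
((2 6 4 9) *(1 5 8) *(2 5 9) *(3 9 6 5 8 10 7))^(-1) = [0, 8, 4, 7, 6, 2, 1, 10, 9, 3, 5] = (1 8 9 3 7 10 5 2 4 6)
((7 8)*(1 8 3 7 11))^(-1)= (1 11 8)(3 7)= [0, 11, 2, 7, 4, 5, 6, 3, 1, 9, 10, 8]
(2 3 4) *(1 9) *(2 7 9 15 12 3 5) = (1 15 12 3 4 7 9)(2 5) = [0, 15, 5, 4, 7, 2, 6, 9, 8, 1, 10, 11, 3, 13, 14, 12]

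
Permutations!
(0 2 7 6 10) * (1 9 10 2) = (0 1 9 10)(2 7 6) = [1, 9, 7, 3, 4, 5, 2, 6, 8, 10, 0]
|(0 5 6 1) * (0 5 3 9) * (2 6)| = 12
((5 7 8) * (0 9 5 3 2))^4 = (0 8 9 3 5 2 7) = [8, 1, 7, 5, 4, 2, 6, 0, 9, 3]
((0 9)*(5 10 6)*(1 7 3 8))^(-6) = [0, 3, 2, 1, 4, 5, 6, 8, 7, 9, 10] = (10)(1 3)(7 8)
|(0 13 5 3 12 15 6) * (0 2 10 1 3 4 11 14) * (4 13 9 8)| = 42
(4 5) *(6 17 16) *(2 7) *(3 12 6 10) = (2 7)(3 12 6 17 16 10)(4 5) = [0, 1, 7, 12, 5, 4, 17, 2, 8, 9, 3, 11, 6, 13, 14, 15, 10, 16]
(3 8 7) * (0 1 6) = (0 1 6)(3 8 7) = [1, 6, 2, 8, 4, 5, 0, 3, 7]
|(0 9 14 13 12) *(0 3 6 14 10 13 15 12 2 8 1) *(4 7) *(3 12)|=|(0 9 10 13 2 8 1)(3 6 14 15)(4 7)|=28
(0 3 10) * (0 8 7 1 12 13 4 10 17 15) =(0 3 17 15)(1 12 13 4 10 8 7) =[3, 12, 2, 17, 10, 5, 6, 1, 7, 9, 8, 11, 13, 4, 14, 0, 16, 15]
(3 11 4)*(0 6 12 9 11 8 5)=(0 6 12 9 11 4 3 8 5)=[6, 1, 2, 8, 3, 0, 12, 7, 5, 11, 10, 4, 9]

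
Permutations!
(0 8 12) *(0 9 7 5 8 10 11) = (0 10 11)(5 8 12 9 7) = [10, 1, 2, 3, 4, 8, 6, 5, 12, 7, 11, 0, 9]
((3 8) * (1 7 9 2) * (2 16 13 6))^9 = (1 9 13 2 7 16 6)(3 8) = [0, 9, 7, 8, 4, 5, 1, 16, 3, 13, 10, 11, 12, 2, 14, 15, 6]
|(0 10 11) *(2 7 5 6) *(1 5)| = 15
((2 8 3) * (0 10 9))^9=(10)=[0, 1, 2, 3, 4, 5, 6, 7, 8, 9, 10]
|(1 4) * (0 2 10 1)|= 5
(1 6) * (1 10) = (1 6 10) = [0, 6, 2, 3, 4, 5, 10, 7, 8, 9, 1]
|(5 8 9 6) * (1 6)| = 5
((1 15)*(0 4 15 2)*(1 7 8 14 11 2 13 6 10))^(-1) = [2, 10, 11, 3, 0, 5, 13, 15, 7, 9, 6, 14, 12, 1, 8, 4] = (0 2 11 14 8 7 15 4)(1 10 6 13)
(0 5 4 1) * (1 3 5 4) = (0 4 3 5 1) = [4, 0, 2, 5, 3, 1]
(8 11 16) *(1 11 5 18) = [0, 11, 2, 3, 4, 18, 6, 7, 5, 9, 10, 16, 12, 13, 14, 15, 8, 17, 1] = (1 11 16 8 5 18)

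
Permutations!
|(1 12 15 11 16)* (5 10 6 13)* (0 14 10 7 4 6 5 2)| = 45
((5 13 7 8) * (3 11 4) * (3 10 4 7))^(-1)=(3 13 5 8 7 11)(4 10)=[0, 1, 2, 13, 10, 8, 6, 11, 7, 9, 4, 3, 12, 5]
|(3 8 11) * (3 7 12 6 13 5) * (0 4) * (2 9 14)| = 24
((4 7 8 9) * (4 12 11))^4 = (4 12 8)(7 11 9) = [0, 1, 2, 3, 12, 5, 6, 11, 4, 7, 10, 9, 8]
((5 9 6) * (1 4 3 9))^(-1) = (1 5 6 9 3 4) = [0, 5, 2, 4, 1, 6, 9, 7, 8, 3]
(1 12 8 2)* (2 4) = (1 12 8 4 2) = [0, 12, 1, 3, 2, 5, 6, 7, 4, 9, 10, 11, 8]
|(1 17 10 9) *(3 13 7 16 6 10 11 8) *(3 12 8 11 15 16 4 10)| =22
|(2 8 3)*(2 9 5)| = |(2 8 3 9 5)| = 5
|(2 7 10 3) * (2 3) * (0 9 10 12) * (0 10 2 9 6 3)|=|(0 6 3)(2 7 12 10 9)|=15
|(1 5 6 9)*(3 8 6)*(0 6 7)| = |(0 6 9 1 5 3 8 7)| = 8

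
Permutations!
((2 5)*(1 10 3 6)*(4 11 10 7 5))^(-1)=(1 6 3 10 11 4 2 5 7)=[0, 6, 5, 10, 2, 7, 3, 1, 8, 9, 11, 4]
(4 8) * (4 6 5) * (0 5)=(0 5 4 8 6)=[5, 1, 2, 3, 8, 4, 0, 7, 6]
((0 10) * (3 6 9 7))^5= [10, 1, 2, 6, 4, 5, 9, 3, 8, 7, 0]= (0 10)(3 6 9 7)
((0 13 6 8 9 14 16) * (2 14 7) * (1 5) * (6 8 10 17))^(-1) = (0 16 14 2 7 9 8 13)(1 5)(6 17 10) = [16, 5, 7, 3, 4, 1, 17, 9, 13, 8, 6, 11, 12, 0, 2, 15, 14, 10]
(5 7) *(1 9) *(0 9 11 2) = (0 9 1 11 2)(5 7) = [9, 11, 0, 3, 4, 7, 6, 5, 8, 1, 10, 2]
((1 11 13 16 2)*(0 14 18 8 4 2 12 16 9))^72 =(0 18 4 1 13)(2 11 9 14 8) =[18, 13, 11, 3, 1, 5, 6, 7, 2, 14, 10, 9, 12, 0, 8, 15, 16, 17, 4]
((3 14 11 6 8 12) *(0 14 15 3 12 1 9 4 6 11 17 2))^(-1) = (0 2 17 14)(1 8 6 4 9)(3 15) = [2, 8, 17, 15, 9, 5, 4, 7, 6, 1, 10, 11, 12, 13, 0, 3, 16, 14]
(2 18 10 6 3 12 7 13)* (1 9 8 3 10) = [0, 9, 18, 12, 4, 5, 10, 13, 3, 8, 6, 11, 7, 2, 14, 15, 16, 17, 1] = (1 9 8 3 12 7 13 2 18)(6 10)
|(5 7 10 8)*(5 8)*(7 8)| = |(5 8 7 10)| = 4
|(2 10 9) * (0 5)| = 6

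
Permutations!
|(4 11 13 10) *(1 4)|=5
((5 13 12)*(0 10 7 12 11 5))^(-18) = (13)(0 7)(10 12) = [7, 1, 2, 3, 4, 5, 6, 0, 8, 9, 12, 11, 10, 13]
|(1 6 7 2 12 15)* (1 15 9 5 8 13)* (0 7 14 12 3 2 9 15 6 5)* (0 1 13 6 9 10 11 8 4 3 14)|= |(0 7 10 11 8 6)(1 5 4 3 2 14 12 15 9)|= 18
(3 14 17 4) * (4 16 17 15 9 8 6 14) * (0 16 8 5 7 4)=(0 16 17 8 6 14 15 9 5 7 4 3)=[16, 1, 2, 0, 3, 7, 14, 4, 6, 5, 10, 11, 12, 13, 15, 9, 17, 8]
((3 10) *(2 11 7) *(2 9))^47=(2 9 7 11)(3 10)=[0, 1, 9, 10, 4, 5, 6, 11, 8, 7, 3, 2]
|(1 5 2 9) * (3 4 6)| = |(1 5 2 9)(3 4 6)| = 12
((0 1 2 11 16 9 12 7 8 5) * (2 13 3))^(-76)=(0 12 2)(1 7 11)(3 5 9)(8 16 13)=[12, 7, 0, 5, 4, 9, 6, 11, 16, 3, 10, 1, 2, 8, 14, 15, 13]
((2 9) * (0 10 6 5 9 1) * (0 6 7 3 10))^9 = (10)(1 2 9 5 6) = [0, 2, 9, 3, 4, 6, 1, 7, 8, 5, 10]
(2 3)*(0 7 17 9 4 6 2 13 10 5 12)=[7, 1, 3, 13, 6, 12, 2, 17, 8, 4, 5, 11, 0, 10, 14, 15, 16, 9]=(0 7 17 9 4 6 2 3 13 10 5 12)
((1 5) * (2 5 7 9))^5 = [0, 1, 2, 3, 4, 5, 6, 7, 8, 9] = (9)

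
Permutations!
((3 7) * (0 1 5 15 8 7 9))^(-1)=(0 9 3 7 8 15 5 1)=[9, 0, 2, 7, 4, 1, 6, 8, 15, 3, 10, 11, 12, 13, 14, 5]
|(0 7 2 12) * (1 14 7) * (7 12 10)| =12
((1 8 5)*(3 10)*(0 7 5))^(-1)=(0 8 1 5 7)(3 10)=[8, 5, 2, 10, 4, 7, 6, 0, 1, 9, 3]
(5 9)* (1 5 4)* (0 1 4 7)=[1, 5, 2, 3, 4, 9, 6, 0, 8, 7]=(0 1 5 9 7)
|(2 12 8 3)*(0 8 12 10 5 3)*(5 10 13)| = |(0 8)(2 13 5 3)| = 4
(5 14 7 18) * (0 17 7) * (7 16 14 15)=(0 17 16 14)(5 15 7 18)=[17, 1, 2, 3, 4, 15, 6, 18, 8, 9, 10, 11, 12, 13, 0, 7, 14, 16, 5]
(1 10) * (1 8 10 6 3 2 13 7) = (1 6 3 2 13 7)(8 10) = [0, 6, 13, 2, 4, 5, 3, 1, 10, 9, 8, 11, 12, 7]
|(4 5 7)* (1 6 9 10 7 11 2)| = |(1 6 9 10 7 4 5 11 2)| = 9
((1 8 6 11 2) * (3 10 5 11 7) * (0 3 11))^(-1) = (0 5 10 3)(1 2 11 7 6 8) = [5, 2, 11, 0, 4, 10, 8, 6, 1, 9, 3, 7]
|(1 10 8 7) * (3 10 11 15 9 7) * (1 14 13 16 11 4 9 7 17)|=12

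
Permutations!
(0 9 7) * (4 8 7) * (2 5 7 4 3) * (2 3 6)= (0 9 6 2 5 7)(4 8)= [9, 1, 5, 3, 8, 7, 2, 0, 4, 6]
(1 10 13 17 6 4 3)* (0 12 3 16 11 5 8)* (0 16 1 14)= (0 12 3 14)(1 10 13 17 6 4)(5 8 16 11)= [12, 10, 2, 14, 1, 8, 4, 7, 16, 9, 13, 5, 3, 17, 0, 15, 11, 6]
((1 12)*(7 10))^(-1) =[0, 12, 2, 3, 4, 5, 6, 10, 8, 9, 7, 11, 1] =(1 12)(7 10)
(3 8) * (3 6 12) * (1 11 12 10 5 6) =(1 11 12 3 8)(5 6 10) =[0, 11, 2, 8, 4, 6, 10, 7, 1, 9, 5, 12, 3]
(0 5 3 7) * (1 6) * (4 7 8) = (0 5 3 8 4 7)(1 6) = [5, 6, 2, 8, 7, 3, 1, 0, 4]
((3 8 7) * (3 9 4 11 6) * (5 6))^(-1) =(3 6 5 11 4 9 7 8) =[0, 1, 2, 6, 9, 11, 5, 8, 3, 7, 10, 4]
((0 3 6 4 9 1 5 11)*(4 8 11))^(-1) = (0 11 8 6 3)(1 9 4 5) = [11, 9, 2, 0, 5, 1, 3, 7, 6, 4, 10, 8]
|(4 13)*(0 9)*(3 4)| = 6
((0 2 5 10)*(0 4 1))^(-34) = (0 5 4)(1 2 10) = [5, 2, 10, 3, 0, 4, 6, 7, 8, 9, 1]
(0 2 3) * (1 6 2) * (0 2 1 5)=(0 5)(1 6)(2 3)=[5, 6, 3, 2, 4, 0, 1]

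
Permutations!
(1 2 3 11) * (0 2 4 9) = (0 2 3 11 1 4 9) = [2, 4, 3, 11, 9, 5, 6, 7, 8, 0, 10, 1]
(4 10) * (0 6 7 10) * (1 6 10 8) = (0 10 4)(1 6 7 8) = [10, 6, 2, 3, 0, 5, 7, 8, 1, 9, 4]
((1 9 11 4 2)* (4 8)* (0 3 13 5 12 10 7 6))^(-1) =[6, 2, 4, 0, 8, 13, 7, 10, 11, 1, 12, 9, 5, 3] =(0 6 7 10 12 5 13 3)(1 2 4 8 11 9)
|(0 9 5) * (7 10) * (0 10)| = |(0 9 5 10 7)| = 5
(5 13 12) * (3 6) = [0, 1, 2, 6, 4, 13, 3, 7, 8, 9, 10, 11, 5, 12] = (3 6)(5 13 12)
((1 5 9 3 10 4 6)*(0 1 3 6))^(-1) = [4, 0, 2, 6, 10, 1, 9, 7, 8, 5, 3] = (0 4 10 3 6 9 5 1)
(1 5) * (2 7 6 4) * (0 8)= (0 8)(1 5)(2 7 6 4)= [8, 5, 7, 3, 2, 1, 4, 6, 0]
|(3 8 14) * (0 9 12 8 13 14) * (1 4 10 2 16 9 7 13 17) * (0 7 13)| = |(0 13 14 3 17 1 4 10 2 16 9 12 8 7)| = 14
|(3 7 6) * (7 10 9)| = |(3 10 9 7 6)| = 5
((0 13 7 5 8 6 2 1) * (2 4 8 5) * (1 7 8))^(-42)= (13)= [0, 1, 2, 3, 4, 5, 6, 7, 8, 9, 10, 11, 12, 13]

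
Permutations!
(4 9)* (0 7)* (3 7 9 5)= (0 9 4 5 3 7)= [9, 1, 2, 7, 5, 3, 6, 0, 8, 4]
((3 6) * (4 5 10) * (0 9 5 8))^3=(0 10)(3 6)(4 9)(5 8)=[10, 1, 2, 6, 9, 8, 3, 7, 5, 4, 0]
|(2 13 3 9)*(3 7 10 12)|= 7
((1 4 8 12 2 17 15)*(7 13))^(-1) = (1 15 17 2 12 8 4)(7 13) = [0, 15, 12, 3, 1, 5, 6, 13, 4, 9, 10, 11, 8, 7, 14, 17, 16, 2]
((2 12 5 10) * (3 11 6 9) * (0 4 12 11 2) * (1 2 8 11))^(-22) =[5, 1, 2, 6, 10, 4, 8, 7, 9, 11, 12, 3, 0] =(0 5 4 10 12)(3 6 8 9 11)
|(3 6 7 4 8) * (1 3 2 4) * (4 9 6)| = |(1 3 4 8 2 9 6 7)| = 8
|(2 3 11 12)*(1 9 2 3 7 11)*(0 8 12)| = |(0 8 12 3 1 9 2 7 11)| = 9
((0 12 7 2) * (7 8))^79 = (0 2 7 8 12) = [2, 1, 7, 3, 4, 5, 6, 8, 12, 9, 10, 11, 0]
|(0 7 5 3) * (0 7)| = |(3 7 5)| = 3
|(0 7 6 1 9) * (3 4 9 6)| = 10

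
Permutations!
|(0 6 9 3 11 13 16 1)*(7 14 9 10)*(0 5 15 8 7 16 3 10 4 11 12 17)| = 72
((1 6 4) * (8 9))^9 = (8 9) = [0, 1, 2, 3, 4, 5, 6, 7, 9, 8]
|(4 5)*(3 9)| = |(3 9)(4 5)| = 2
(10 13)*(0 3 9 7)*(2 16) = (0 3 9 7)(2 16)(10 13) = [3, 1, 16, 9, 4, 5, 6, 0, 8, 7, 13, 11, 12, 10, 14, 15, 2]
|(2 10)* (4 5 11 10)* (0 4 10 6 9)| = 6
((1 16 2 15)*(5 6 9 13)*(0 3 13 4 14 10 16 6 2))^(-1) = [16, 15, 5, 0, 9, 13, 1, 7, 8, 6, 14, 11, 12, 3, 4, 2, 10] = (0 16 10 14 4 9 6 1 15 2 5 13 3)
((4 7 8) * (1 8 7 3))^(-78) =(1 4)(3 8) =[0, 4, 2, 8, 1, 5, 6, 7, 3]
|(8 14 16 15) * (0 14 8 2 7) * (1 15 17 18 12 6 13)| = |(0 14 16 17 18 12 6 13 1 15 2 7)| = 12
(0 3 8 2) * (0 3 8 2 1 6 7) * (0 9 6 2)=[8, 2, 3, 0, 4, 5, 7, 9, 1, 6]=(0 8 1 2 3)(6 7 9)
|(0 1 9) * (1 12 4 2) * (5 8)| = 6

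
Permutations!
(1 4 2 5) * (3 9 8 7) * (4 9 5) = [0, 9, 4, 5, 2, 1, 6, 3, 7, 8] = (1 9 8 7 3 5)(2 4)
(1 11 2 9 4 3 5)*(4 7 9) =[0, 11, 4, 5, 3, 1, 6, 9, 8, 7, 10, 2] =(1 11 2 4 3 5)(7 9)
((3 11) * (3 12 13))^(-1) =(3 13 12 11) =[0, 1, 2, 13, 4, 5, 6, 7, 8, 9, 10, 3, 11, 12]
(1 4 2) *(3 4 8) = (1 8 3 4 2) = [0, 8, 1, 4, 2, 5, 6, 7, 3]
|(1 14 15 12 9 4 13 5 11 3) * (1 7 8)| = |(1 14 15 12 9 4 13 5 11 3 7 8)| = 12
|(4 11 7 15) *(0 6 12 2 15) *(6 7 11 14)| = |(0 7)(2 15 4 14 6 12)| = 6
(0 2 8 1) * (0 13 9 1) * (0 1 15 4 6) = [2, 13, 8, 3, 6, 5, 0, 7, 1, 15, 10, 11, 12, 9, 14, 4] = (0 2 8 1 13 9 15 4 6)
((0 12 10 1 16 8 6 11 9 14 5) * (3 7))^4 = (0 16 9 12 8 14 10 6 5 1 11) = [16, 11, 2, 3, 4, 1, 5, 7, 14, 12, 6, 0, 8, 13, 10, 15, 9]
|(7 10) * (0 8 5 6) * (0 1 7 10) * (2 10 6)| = |(0 8 5 2 10 6 1 7)| = 8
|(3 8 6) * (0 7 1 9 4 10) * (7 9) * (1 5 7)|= 12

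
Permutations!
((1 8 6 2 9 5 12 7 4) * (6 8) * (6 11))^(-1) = (1 4 7 12 5 9 2 6 11) = [0, 4, 6, 3, 7, 9, 11, 12, 8, 2, 10, 1, 5]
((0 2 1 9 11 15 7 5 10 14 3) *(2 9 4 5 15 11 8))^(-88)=[8, 5, 4, 9, 10, 14, 6, 7, 1, 2, 3, 11, 12, 13, 0, 15]=(15)(0 8 1 5 14)(2 4 10 3 9)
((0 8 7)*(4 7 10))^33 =[4, 1, 2, 3, 8, 5, 6, 10, 7, 9, 0] =(0 4 8 7 10)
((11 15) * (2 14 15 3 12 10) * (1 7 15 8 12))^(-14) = [0, 7, 14, 1, 4, 5, 6, 15, 12, 9, 2, 3, 10, 13, 8, 11] = (1 7 15 11 3)(2 14 8 12 10)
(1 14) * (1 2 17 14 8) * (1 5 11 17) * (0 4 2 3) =(0 4 2 1 8 5 11 17 14 3) =[4, 8, 1, 0, 2, 11, 6, 7, 5, 9, 10, 17, 12, 13, 3, 15, 16, 14]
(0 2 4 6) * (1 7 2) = (0 1 7 2 4 6) = [1, 7, 4, 3, 6, 5, 0, 2]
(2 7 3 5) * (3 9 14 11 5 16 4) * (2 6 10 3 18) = (2 7 9 14 11 5 6 10 3 16 4 18) = [0, 1, 7, 16, 18, 6, 10, 9, 8, 14, 3, 5, 12, 13, 11, 15, 4, 17, 2]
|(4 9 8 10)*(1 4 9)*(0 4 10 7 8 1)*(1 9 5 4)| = |(0 1 10 5 4)(7 8)| = 10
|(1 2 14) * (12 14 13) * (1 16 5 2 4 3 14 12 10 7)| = |(1 4 3 14 16 5 2 13 10 7)| = 10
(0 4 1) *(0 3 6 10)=(0 4 1 3 6 10)=[4, 3, 2, 6, 1, 5, 10, 7, 8, 9, 0]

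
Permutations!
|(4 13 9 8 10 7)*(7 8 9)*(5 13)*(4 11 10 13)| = 10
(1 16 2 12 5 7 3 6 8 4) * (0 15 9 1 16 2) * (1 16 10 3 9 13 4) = [15, 2, 12, 6, 10, 7, 8, 9, 1, 16, 3, 11, 5, 4, 14, 13, 0] = (0 15 13 4 10 3 6 8 1 2 12 5 7 9 16)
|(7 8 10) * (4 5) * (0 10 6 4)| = 7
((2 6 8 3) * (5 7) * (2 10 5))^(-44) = (2 5 3 6 7 10 8) = [0, 1, 5, 6, 4, 3, 7, 10, 2, 9, 8]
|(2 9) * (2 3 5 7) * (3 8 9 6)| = 10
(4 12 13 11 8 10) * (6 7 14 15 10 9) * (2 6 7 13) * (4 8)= (2 6 13 11 4 12)(7 14 15 10 8 9)= [0, 1, 6, 3, 12, 5, 13, 14, 9, 7, 8, 4, 2, 11, 15, 10]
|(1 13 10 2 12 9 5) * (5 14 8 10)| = 6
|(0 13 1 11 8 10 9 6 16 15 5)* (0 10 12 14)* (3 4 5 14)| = 15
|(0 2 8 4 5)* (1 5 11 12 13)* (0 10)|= |(0 2 8 4 11 12 13 1 5 10)|= 10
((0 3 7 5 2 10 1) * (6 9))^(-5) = (0 7 2 1 3 5 10)(6 9) = [7, 3, 1, 5, 4, 10, 9, 2, 8, 6, 0]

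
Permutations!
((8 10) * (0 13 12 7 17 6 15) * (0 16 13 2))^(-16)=(6 7 13 15 17 12 16)=[0, 1, 2, 3, 4, 5, 7, 13, 8, 9, 10, 11, 16, 15, 14, 17, 6, 12]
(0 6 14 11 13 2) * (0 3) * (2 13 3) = (0 6 14 11 3) = [6, 1, 2, 0, 4, 5, 14, 7, 8, 9, 10, 3, 12, 13, 11]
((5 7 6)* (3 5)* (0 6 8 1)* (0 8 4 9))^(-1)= (0 9 4 7 5 3 6)(1 8)= [9, 8, 2, 6, 7, 3, 0, 5, 1, 4]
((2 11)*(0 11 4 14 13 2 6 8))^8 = (14) = [0, 1, 2, 3, 4, 5, 6, 7, 8, 9, 10, 11, 12, 13, 14]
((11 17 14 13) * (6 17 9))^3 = [0, 1, 2, 3, 4, 5, 13, 7, 8, 14, 10, 17, 12, 6, 9, 15, 16, 11] = (6 13)(9 14)(11 17)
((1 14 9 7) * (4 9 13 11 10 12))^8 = [0, 7, 2, 3, 12, 5, 6, 9, 8, 4, 11, 13, 10, 14, 1] = (1 7 9 4 12 10 11 13 14)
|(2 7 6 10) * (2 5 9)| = |(2 7 6 10 5 9)| = 6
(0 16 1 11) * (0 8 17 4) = (0 16 1 11 8 17 4) = [16, 11, 2, 3, 0, 5, 6, 7, 17, 9, 10, 8, 12, 13, 14, 15, 1, 4]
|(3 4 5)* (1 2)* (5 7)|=4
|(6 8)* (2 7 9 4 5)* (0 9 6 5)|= |(0 9 4)(2 7 6 8 5)|= 15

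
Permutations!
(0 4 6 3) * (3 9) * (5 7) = (0 4 6 9 3)(5 7) = [4, 1, 2, 0, 6, 7, 9, 5, 8, 3]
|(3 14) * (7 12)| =2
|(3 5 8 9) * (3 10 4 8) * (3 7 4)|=7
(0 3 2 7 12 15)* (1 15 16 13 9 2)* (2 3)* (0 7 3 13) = (0 2 3 1 15 7 12 16)(9 13) = [2, 15, 3, 1, 4, 5, 6, 12, 8, 13, 10, 11, 16, 9, 14, 7, 0]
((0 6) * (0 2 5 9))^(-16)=(0 9 5 2 6)=[9, 1, 6, 3, 4, 2, 0, 7, 8, 5]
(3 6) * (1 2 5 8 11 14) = [0, 2, 5, 6, 4, 8, 3, 7, 11, 9, 10, 14, 12, 13, 1] = (1 2 5 8 11 14)(3 6)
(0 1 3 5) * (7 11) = (0 1 3 5)(7 11) = [1, 3, 2, 5, 4, 0, 6, 11, 8, 9, 10, 7]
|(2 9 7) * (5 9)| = 4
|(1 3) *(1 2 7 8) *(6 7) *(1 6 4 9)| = |(1 3 2 4 9)(6 7 8)| = 15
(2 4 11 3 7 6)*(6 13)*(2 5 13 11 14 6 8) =(2 4 14 6 5 13 8)(3 7 11) =[0, 1, 4, 7, 14, 13, 5, 11, 2, 9, 10, 3, 12, 8, 6]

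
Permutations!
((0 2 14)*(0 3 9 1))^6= (14)= [0, 1, 2, 3, 4, 5, 6, 7, 8, 9, 10, 11, 12, 13, 14]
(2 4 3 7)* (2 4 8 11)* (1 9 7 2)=(1 9 7 4 3 2 8 11)=[0, 9, 8, 2, 3, 5, 6, 4, 11, 7, 10, 1]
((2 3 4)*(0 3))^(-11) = (0 3 4 2) = [3, 1, 0, 4, 2]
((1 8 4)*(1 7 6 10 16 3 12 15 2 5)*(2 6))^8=(1 4 2)(3 15 10)(5 8 7)(6 16 12)=[0, 4, 1, 15, 2, 8, 16, 5, 7, 9, 3, 11, 6, 13, 14, 10, 12]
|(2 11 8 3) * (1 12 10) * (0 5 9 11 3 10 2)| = |(0 5 9 11 8 10 1 12 2 3)| = 10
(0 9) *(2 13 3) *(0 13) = [9, 1, 0, 2, 4, 5, 6, 7, 8, 13, 10, 11, 12, 3] = (0 9 13 3 2)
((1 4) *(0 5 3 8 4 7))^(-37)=(0 1 8 5 7 4 3)=[1, 8, 2, 0, 3, 7, 6, 4, 5]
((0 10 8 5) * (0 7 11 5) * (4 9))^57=[0, 1, 2, 3, 9, 5, 6, 7, 8, 4, 10, 11]=(11)(4 9)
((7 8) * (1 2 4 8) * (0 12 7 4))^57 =(0 7 2 12 1)(4 8) =[7, 0, 12, 3, 8, 5, 6, 2, 4, 9, 10, 11, 1]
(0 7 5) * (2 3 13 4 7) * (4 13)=(13)(0 2 3 4 7 5)=[2, 1, 3, 4, 7, 0, 6, 5, 8, 9, 10, 11, 12, 13]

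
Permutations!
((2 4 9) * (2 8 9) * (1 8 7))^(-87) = (1 8 9 7)(2 4) = [0, 8, 4, 3, 2, 5, 6, 1, 9, 7]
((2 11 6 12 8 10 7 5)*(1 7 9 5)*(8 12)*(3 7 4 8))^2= (12)(1 8 9 2 6 7 4 10 5 11 3)= [0, 8, 6, 1, 10, 11, 7, 4, 9, 2, 5, 3, 12]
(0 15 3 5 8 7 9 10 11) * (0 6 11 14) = [15, 1, 2, 5, 4, 8, 11, 9, 7, 10, 14, 6, 12, 13, 0, 3] = (0 15 3 5 8 7 9 10 14)(6 11)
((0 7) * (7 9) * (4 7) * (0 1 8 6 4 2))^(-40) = (0 2 9) = [2, 1, 9, 3, 4, 5, 6, 7, 8, 0]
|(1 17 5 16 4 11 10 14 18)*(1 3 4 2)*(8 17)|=6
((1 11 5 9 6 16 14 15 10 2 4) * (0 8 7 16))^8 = (0 4 7 11 14 9 10)(1 16 5 15 6 2 8) = [4, 16, 8, 3, 7, 15, 2, 11, 1, 10, 0, 14, 12, 13, 9, 6, 5]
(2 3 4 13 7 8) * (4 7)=(2 3 7 8)(4 13)=[0, 1, 3, 7, 13, 5, 6, 8, 2, 9, 10, 11, 12, 4]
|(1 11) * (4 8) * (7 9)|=|(1 11)(4 8)(7 9)|=2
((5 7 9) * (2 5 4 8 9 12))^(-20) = (12)(4 8 9) = [0, 1, 2, 3, 8, 5, 6, 7, 9, 4, 10, 11, 12]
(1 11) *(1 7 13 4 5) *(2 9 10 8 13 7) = (1 11 2 9 10 8 13 4 5) = [0, 11, 9, 3, 5, 1, 6, 7, 13, 10, 8, 2, 12, 4]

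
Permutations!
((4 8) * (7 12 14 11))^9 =(4 8)(7 12 14 11) =[0, 1, 2, 3, 8, 5, 6, 12, 4, 9, 10, 7, 14, 13, 11]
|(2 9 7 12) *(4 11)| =4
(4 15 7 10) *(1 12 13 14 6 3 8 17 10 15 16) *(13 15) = (1 12 15 7 13 14 6 3 8 17 10 4 16) = [0, 12, 2, 8, 16, 5, 3, 13, 17, 9, 4, 11, 15, 14, 6, 7, 1, 10]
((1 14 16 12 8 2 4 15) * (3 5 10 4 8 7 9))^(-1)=(1 15 4 10 5 3 9 7 12 16 14)(2 8)=[0, 15, 8, 9, 10, 3, 6, 12, 2, 7, 5, 11, 16, 13, 1, 4, 14]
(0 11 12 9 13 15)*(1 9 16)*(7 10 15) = (0 11 12 16 1 9 13 7 10 15) = [11, 9, 2, 3, 4, 5, 6, 10, 8, 13, 15, 12, 16, 7, 14, 0, 1]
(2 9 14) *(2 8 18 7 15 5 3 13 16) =(2 9 14 8 18 7 15 5 3 13 16) =[0, 1, 9, 13, 4, 3, 6, 15, 18, 14, 10, 11, 12, 16, 8, 5, 2, 17, 7]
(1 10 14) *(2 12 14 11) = (1 10 11 2 12 14) = [0, 10, 12, 3, 4, 5, 6, 7, 8, 9, 11, 2, 14, 13, 1]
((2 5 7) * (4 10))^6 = (10) = [0, 1, 2, 3, 4, 5, 6, 7, 8, 9, 10]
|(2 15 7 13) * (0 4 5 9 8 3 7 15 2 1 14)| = 10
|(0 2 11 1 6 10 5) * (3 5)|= |(0 2 11 1 6 10 3 5)|= 8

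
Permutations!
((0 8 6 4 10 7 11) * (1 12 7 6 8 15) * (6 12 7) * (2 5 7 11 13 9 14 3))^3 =[11, 15, 13, 7, 6, 9, 12, 14, 8, 2, 4, 1, 10, 3, 5, 0] =(0 11 1 15)(2 13 3 7 14 5 9)(4 6 12 10)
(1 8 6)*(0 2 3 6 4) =(0 2 3 6 1 8 4) =[2, 8, 3, 6, 0, 5, 1, 7, 4]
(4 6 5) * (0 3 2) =(0 3 2)(4 6 5) =[3, 1, 0, 2, 6, 4, 5]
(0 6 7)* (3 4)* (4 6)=(0 4 3 6 7)=[4, 1, 2, 6, 3, 5, 7, 0]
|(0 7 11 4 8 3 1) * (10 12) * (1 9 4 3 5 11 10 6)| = 6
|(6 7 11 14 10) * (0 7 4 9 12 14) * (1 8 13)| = 6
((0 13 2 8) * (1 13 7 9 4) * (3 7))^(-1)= [8, 4, 13, 0, 9, 5, 6, 3, 2, 7, 10, 11, 12, 1]= (0 8 2 13 1 4 9 7 3)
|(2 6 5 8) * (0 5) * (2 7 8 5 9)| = 4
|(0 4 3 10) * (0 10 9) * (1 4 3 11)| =|(0 3 9)(1 4 11)| =3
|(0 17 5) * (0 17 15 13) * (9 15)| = |(0 9 15 13)(5 17)| = 4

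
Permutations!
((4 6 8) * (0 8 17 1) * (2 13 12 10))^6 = (17)(2 12)(10 13) = [0, 1, 12, 3, 4, 5, 6, 7, 8, 9, 13, 11, 2, 10, 14, 15, 16, 17]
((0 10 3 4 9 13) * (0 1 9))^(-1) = [4, 13, 2, 10, 3, 5, 6, 7, 8, 1, 0, 11, 12, 9] = (0 4 3 10)(1 13 9)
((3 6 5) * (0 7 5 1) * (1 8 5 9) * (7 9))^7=(0 9 1)(3 5 8 6)=[9, 0, 2, 5, 4, 8, 3, 7, 6, 1]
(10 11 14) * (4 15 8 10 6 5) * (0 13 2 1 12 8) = (0 13 2 1 12 8 10 11 14 6 5 4 15) = [13, 12, 1, 3, 15, 4, 5, 7, 10, 9, 11, 14, 8, 2, 6, 0]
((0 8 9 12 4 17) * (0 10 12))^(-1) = (0 9 8)(4 12 10 17) = [9, 1, 2, 3, 12, 5, 6, 7, 0, 8, 17, 11, 10, 13, 14, 15, 16, 4]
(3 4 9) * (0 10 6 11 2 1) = (0 10 6 11 2 1)(3 4 9) = [10, 0, 1, 4, 9, 5, 11, 7, 8, 3, 6, 2]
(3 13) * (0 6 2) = (0 6 2)(3 13) = [6, 1, 0, 13, 4, 5, 2, 7, 8, 9, 10, 11, 12, 3]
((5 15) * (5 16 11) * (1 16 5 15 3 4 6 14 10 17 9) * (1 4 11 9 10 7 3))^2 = (17)(1 9 6 7 11 5 16 4 14 3 15) = [0, 9, 2, 15, 14, 16, 7, 11, 8, 6, 10, 5, 12, 13, 3, 1, 4, 17]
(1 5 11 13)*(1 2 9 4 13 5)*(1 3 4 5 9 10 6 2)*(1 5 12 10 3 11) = (1 11 9 12 10 6 2 3 4 13 5) = [0, 11, 3, 4, 13, 1, 2, 7, 8, 12, 6, 9, 10, 5]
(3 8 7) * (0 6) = (0 6)(3 8 7) = [6, 1, 2, 8, 4, 5, 0, 3, 7]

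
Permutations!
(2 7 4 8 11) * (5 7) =[0, 1, 5, 3, 8, 7, 6, 4, 11, 9, 10, 2] =(2 5 7 4 8 11)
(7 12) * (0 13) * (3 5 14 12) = (0 13)(3 5 14 12 7) = [13, 1, 2, 5, 4, 14, 6, 3, 8, 9, 10, 11, 7, 0, 12]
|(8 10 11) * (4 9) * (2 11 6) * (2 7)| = |(2 11 8 10 6 7)(4 9)| = 6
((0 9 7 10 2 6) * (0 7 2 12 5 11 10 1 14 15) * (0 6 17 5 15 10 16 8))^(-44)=[5, 6, 16, 3, 4, 0, 12, 15, 17, 11, 1, 9, 14, 13, 7, 10, 2, 8]=(0 5)(1 6 12 14 7 15 10)(2 16)(8 17)(9 11)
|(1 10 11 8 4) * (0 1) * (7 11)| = 7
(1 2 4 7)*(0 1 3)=(0 1 2 4 7 3)=[1, 2, 4, 0, 7, 5, 6, 3]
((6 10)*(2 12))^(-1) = (2 12)(6 10) = [0, 1, 12, 3, 4, 5, 10, 7, 8, 9, 6, 11, 2]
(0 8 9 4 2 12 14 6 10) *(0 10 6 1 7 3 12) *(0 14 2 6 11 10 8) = [0, 7, 14, 12, 6, 5, 11, 3, 9, 4, 8, 10, 2, 13, 1] = (1 7 3 12 2 14)(4 6 11 10 8 9)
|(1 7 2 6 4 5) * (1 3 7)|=|(2 6 4 5 3 7)|=6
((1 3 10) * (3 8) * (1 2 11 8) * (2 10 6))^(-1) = [0, 1, 6, 8, 4, 5, 3, 7, 11, 9, 10, 2] = (2 6 3 8 11)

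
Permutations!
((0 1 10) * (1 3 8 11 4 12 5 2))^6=[5, 4, 11, 2, 0, 8, 6, 7, 1, 9, 12, 10, 3]=(0 5 8 1 4)(2 11 10 12 3)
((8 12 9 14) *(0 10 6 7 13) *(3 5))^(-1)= (0 13 7 6 10)(3 5)(8 14 9 12)= [13, 1, 2, 5, 4, 3, 10, 6, 14, 12, 0, 11, 8, 7, 9]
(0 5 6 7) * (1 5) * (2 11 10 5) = [1, 2, 11, 3, 4, 6, 7, 0, 8, 9, 5, 10] = (0 1 2 11 10 5 6 7)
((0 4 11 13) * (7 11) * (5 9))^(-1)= (0 13 11 7 4)(5 9)= [13, 1, 2, 3, 0, 9, 6, 4, 8, 5, 10, 7, 12, 11]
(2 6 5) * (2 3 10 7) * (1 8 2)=[0, 8, 6, 10, 4, 3, 5, 1, 2, 9, 7]=(1 8 2 6 5 3 10 7)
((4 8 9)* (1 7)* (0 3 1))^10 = (0 1)(3 7)(4 8 9) = [1, 0, 2, 7, 8, 5, 6, 3, 9, 4]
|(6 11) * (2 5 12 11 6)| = 4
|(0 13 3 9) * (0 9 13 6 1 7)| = |(0 6 1 7)(3 13)| = 4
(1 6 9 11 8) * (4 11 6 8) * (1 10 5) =(1 8 10 5)(4 11)(6 9) =[0, 8, 2, 3, 11, 1, 9, 7, 10, 6, 5, 4]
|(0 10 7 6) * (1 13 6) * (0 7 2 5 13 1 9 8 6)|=|(0 10 2 5 13)(6 7 9 8)|=20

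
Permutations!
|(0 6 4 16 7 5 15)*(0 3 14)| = |(0 6 4 16 7 5 15 3 14)| = 9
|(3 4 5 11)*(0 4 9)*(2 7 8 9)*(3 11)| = |(11)(0 4 5 3 2 7 8 9)| = 8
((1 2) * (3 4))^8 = (4) = [0, 1, 2, 3, 4]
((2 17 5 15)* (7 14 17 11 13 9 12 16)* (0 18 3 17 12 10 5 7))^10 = (0 3 7 12)(2 9 15 13 5 11 10)(14 16 18 17) = [3, 1, 9, 7, 4, 11, 6, 12, 8, 15, 2, 10, 0, 5, 16, 13, 18, 14, 17]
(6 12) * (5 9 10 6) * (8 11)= [0, 1, 2, 3, 4, 9, 12, 7, 11, 10, 6, 8, 5]= (5 9 10 6 12)(8 11)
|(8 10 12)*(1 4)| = 6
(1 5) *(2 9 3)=(1 5)(2 9 3)=[0, 5, 9, 2, 4, 1, 6, 7, 8, 3]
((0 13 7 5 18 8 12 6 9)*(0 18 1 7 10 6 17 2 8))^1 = (0 13 10 6 9 18)(1 7 5)(2 8 12 17) = [13, 7, 8, 3, 4, 1, 9, 5, 12, 18, 6, 11, 17, 10, 14, 15, 16, 2, 0]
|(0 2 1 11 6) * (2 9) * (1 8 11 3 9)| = 8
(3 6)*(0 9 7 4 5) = (0 9 7 4 5)(3 6) = [9, 1, 2, 6, 5, 0, 3, 4, 8, 7]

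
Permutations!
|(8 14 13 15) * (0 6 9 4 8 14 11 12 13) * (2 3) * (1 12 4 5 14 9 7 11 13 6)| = 26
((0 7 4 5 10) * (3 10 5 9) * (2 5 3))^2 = [4, 1, 3, 0, 2, 10, 6, 9, 8, 5, 7] = (0 4 2 3)(5 10 7 9)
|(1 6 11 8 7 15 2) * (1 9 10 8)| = |(1 6 11)(2 9 10 8 7 15)| = 6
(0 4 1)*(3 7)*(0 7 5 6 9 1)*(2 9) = (0 4)(1 7 3 5 6 2 9) = [4, 7, 9, 5, 0, 6, 2, 3, 8, 1]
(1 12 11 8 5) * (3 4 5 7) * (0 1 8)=(0 1 12 11)(3 4 5 8 7)=[1, 12, 2, 4, 5, 8, 6, 3, 7, 9, 10, 0, 11]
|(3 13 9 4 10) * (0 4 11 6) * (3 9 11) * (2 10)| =|(0 4 2 10 9 3 13 11 6)| =9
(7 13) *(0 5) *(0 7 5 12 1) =[12, 0, 2, 3, 4, 7, 6, 13, 8, 9, 10, 11, 1, 5] =(0 12 1)(5 7 13)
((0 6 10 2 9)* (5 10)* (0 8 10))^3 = (2 10 8 9) = [0, 1, 10, 3, 4, 5, 6, 7, 9, 2, 8]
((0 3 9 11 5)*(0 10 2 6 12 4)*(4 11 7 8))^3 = (0 7)(2 11)(3 8)(4 9)(5 6)(10 12) = [7, 1, 11, 8, 9, 6, 5, 0, 3, 4, 12, 2, 10]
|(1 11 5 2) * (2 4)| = 5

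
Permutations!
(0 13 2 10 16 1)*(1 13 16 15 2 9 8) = (0 16 13 9 8 1)(2 10 15) = [16, 0, 10, 3, 4, 5, 6, 7, 1, 8, 15, 11, 12, 9, 14, 2, 13]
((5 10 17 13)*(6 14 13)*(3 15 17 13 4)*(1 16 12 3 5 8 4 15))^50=(1 12)(3 16)(6 15)(14 17)=[0, 12, 2, 16, 4, 5, 15, 7, 8, 9, 10, 11, 1, 13, 17, 6, 3, 14]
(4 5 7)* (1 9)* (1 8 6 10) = (1 9 8 6 10)(4 5 7) = [0, 9, 2, 3, 5, 7, 10, 4, 6, 8, 1]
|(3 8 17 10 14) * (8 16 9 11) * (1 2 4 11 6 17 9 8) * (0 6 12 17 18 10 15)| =12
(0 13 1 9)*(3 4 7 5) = (0 13 1 9)(3 4 7 5) = [13, 9, 2, 4, 7, 3, 6, 5, 8, 0, 10, 11, 12, 1]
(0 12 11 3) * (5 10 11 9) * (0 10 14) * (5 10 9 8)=[12, 1, 2, 9, 4, 14, 6, 7, 5, 10, 11, 3, 8, 13, 0]=(0 12 8 5 14)(3 9 10 11)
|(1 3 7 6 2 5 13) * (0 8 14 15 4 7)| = 12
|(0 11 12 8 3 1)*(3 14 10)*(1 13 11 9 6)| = |(0 9 6 1)(3 13 11 12 8 14 10)| = 28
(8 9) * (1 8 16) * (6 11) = (1 8 9 16)(6 11) = [0, 8, 2, 3, 4, 5, 11, 7, 9, 16, 10, 6, 12, 13, 14, 15, 1]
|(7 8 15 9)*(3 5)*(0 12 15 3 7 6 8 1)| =10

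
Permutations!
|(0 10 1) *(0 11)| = 4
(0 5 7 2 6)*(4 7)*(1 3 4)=[5, 3, 6, 4, 7, 1, 0, 2]=(0 5 1 3 4 7 2 6)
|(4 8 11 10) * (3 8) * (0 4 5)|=7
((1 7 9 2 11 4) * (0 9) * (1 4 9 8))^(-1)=(0 7 1 8)(2 9 11)=[7, 8, 9, 3, 4, 5, 6, 1, 0, 11, 10, 2]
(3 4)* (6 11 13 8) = (3 4)(6 11 13 8) = [0, 1, 2, 4, 3, 5, 11, 7, 6, 9, 10, 13, 12, 8]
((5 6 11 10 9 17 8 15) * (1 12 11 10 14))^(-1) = (1 14 11 12)(5 15 8 17 9 10 6) = [0, 14, 2, 3, 4, 15, 5, 7, 17, 10, 6, 12, 1, 13, 11, 8, 16, 9]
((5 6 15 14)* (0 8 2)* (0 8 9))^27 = (0 9)(2 8)(5 14 15 6) = [9, 1, 8, 3, 4, 14, 5, 7, 2, 0, 10, 11, 12, 13, 15, 6]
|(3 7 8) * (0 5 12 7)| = |(0 5 12 7 8 3)| = 6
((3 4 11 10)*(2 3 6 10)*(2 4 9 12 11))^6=(12)=[0, 1, 2, 3, 4, 5, 6, 7, 8, 9, 10, 11, 12]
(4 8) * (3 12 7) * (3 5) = [0, 1, 2, 12, 8, 3, 6, 5, 4, 9, 10, 11, 7] = (3 12 7 5)(4 8)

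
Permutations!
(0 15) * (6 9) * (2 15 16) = [16, 1, 15, 3, 4, 5, 9, 7, 8, 6, 10, 11, 12, 13, 14, 0, 2] = (0 16 2 15)(6 9)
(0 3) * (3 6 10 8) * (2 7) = [6, 1, 7, 0, 4, 5, 10, 2, 3, 9, 8] = (0 6 10 8 3)(2 7)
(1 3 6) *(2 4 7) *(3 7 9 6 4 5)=(1 7 2 5 3 4 9 6)=[0, 7, 5, 4, 9, 3, 1, 2, 8, 6]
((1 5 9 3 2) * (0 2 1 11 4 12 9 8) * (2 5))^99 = [0, 2, 11, 1, 12, 5, 6, 7, 8, 3, 10, 4, 9] = (1 2 11 4 12 9 3)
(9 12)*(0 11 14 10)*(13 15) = (0 11 14 10)(9 12)(13 15) = [11, 1, 2, 3, 4, 5, 6, 7, 8, 12, 0, 14, 9, 15, 10, 13]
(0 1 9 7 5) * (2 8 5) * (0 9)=[1, 0, 8, 3, 4, 9, 6, 2, 5, 7]=(0 1)(2 8 5 9 7)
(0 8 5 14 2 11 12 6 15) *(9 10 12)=(0 8 5 14 2 11 9 10 12 6 15)=[8, 1, 11, 3, 4, 14, 15, 7, 5, 10, 12, 9, 6, 13, 2, 0]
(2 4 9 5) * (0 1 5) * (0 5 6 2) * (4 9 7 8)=(0 1 6 2 9 5)(4 7 8)=[1, 6, 9, 3, 7, 0, 2, 8, 4, 5]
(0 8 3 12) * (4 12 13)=(0 8 3 13 4 12)=[8, 1, 2, 13, 12, 5, 6, 7, 3, 9, 10, 11, 0, 4]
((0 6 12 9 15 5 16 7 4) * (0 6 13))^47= (0 13)(4 7 16 5 15 9 12 6)= [13, 1, 2, 3, 7, 15, 4, 16, 8, 12, 10, 11, 6, 0, 14, 9, 5]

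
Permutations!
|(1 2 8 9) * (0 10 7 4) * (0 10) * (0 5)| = |(0 5)(1 2 8 9)(4 10 7)| = 12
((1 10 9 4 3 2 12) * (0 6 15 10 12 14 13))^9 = (0 13 14 2 3 4 9 10 15 6)(1 12) = [13, 12, 3, 4, 9, 5, 0, 7, 8, 10, 15, 11, 1, 14, 2, 6]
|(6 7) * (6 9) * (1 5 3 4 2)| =15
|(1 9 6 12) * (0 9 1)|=4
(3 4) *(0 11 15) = (0 11 15)(3 4) = [11, 1, 2, 4, 3, 5, 6, 7, 8, 9, 10, 15, 12, 13, 14, 0]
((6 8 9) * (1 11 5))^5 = (1 5 11)(6 9 8) = [0, 5, 2, 3, 4, 11, 9, 7, 6, 8, 10, 1]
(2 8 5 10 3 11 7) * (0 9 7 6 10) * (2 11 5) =(0 9 7 11 6 10 3 5)(2 8) =[9, 1, 8, 5, 4, 0, 10, 11, 2, 7, 3, 6]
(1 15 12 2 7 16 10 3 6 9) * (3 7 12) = (1 15 3 6 9)(2 12)(7 16 10) = [0, 15, 12, 6, 4, 5, 9, 16, 8, 1, 7, 11, 2, 13, 14, 3, 10]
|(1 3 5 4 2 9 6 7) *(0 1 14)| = 10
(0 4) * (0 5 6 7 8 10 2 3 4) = (2 3 4 5 6 7 8 10) = [0, 1, 3, 4, 5, 6, 7, 8, 10, 9, 2]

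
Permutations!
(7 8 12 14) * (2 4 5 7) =(2 4 5 7 8 12 14) =[0, 1, 4, 3, 5, 7, 6, 8, 12, 9, 10, 11, 14, 13, 2]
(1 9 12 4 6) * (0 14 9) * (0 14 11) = (0 11)(1 14 9 12 4 6) = [11, 14, 2, 3, 6, 5, 1, 7, 8, 12, 10, 0, 4, 13, 9]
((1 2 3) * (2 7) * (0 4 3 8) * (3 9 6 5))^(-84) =[1, 9, 5, 4, 7, 0, 8, 6, 3, 2] =(0 1 9 2 5)(3 4 7 6 8)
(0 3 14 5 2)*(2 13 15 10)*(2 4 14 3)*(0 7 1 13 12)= (0 2 7 1 13 15 10 4 14 5 12)= [2, 13, 7, 3, 14, 12, 6, 1, 8, 9, 4, 11, 0, 15, 5, 10]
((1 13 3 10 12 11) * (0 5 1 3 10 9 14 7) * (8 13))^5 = (0 10 14 8 3 5 12 7 13 9 1 11) = [10, 11, 2, 5, 4, 12, 6, 13, 3, 1, 14, 0, 7, 9, 8]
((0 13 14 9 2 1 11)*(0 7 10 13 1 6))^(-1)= (0 6 2 9 14 13 10 7 11 1)= [6, 0, 9, 3, 4, 5, 2, 11, 8, 14, 7, 1, 12, 10, 13]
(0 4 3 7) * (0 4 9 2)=[9, 1, 0, 7, 3, 5, 6, 4, 8, 2]=(0 9 2)(3 7 4)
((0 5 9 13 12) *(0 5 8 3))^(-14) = (0 8 3)(5 13)(9 12) = [8, 1, 2, 0, 4, 13, 6, 7, 3, 12, 10, 11, 9, 5]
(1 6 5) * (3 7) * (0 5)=[5, 6, 2, 7, 4, 1, 0, 3]=(0 5 1 6)(3 7)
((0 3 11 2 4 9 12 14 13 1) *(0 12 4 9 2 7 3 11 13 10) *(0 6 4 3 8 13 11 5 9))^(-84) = [8, 2, 7, 12, 11, 13, 3, 10, 6, 1, 9, 14, 0, 4, 5] = (0 8 6 3 12)(1 2 7 10 9)(4 11 14 5 13)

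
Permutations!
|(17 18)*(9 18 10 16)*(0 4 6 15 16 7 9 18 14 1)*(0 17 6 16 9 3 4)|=12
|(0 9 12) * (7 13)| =|(0 9 12)(7 13)| =6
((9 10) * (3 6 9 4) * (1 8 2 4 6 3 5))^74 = (1 5 4 2 8)(6 10 9) = [0, 5, 8, 3, 2, 4, 10, 7, 1, 6, 9]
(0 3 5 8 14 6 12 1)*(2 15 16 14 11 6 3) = (0 2 15 16 14 3 5 8 11 6 12 1) = [2, 0, 15, 5, 4, 8, 12, 7, 11, 9, 10, 6, 1, 13, 3, 16, 14]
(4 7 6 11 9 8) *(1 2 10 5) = (1 2 10 5)(4 7 6 11 9 8) = [0, 2, 10, 3, 7, 1, 11, 6, 4, 8, 5, 9]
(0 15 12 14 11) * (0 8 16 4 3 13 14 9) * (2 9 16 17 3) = [15, 1, 9, 13, 2, 5, 6, 7, 17, 0, 10, 8, 16, 14, 11, 12, 4, 3] = (0 15 12 16 4 2 9)(3 13 14 11 8 17)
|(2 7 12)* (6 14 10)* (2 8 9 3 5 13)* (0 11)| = |(0 11)(2 7 12 8 9 3 5 13)(6 14 10)| = 24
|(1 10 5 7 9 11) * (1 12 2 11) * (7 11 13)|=9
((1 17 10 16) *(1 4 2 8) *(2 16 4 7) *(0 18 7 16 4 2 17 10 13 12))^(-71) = (0 18 7 17 13 12)(1 10 2 8) = [18, 10, 8, 3, 4, 5, 6, 17, 1, 9, 2, 11, 0, 12, 14, 15, 16, 13, 7]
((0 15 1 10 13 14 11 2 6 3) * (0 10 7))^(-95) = [15, 7, 10, 14, 4, 5, 13, 0, 8, 9, 11, 3, 12, 2, 6, 1] = (0 15 1 7)(2 10 11 3 14 6 13)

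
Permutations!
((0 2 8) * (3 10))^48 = (10) = [0, 1, 2, 3, 4, 5, 6, 7, 8, 9, 10]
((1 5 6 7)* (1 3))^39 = [0, 3, 2, 7, 4, 1, 5, 6] = (1 3 7 6 5)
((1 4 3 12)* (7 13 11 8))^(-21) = (1 12 3 4)(7 8 11 13) = [0, 12, 2, 4, 1, 5, 6, 8, 11, 9, 10, 13, 3, 7]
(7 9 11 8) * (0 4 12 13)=[4, 1, 2, 3, 12, 5, 6, 9, 7, 11, 10, 8, 13, 0]=(0 4 12 13)(7 9 11 8)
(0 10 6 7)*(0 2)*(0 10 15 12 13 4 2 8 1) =(0 15 12 13 4 2 10 6 7 8 1) =[15, 0, 10, 3, 2, 5, 7, 8, 1, 9, 6, 11, 13, 4, 14, 12]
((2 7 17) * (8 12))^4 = (2 7 17) = [0, 1, 7, 3, 4, 5, 6, 17, 8, 9, 10, 11, 12, 13, 14, 15, 16, 2]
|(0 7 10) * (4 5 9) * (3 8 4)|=|(0 7 10)(3 8 4 5 9)|=15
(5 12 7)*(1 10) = (1 10)(5 12 7) = [0, 10, 2, 3, 4, 12, 6, 5, 8, 9, 1, 11, 7]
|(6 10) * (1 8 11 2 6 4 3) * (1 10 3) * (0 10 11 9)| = |(0 10 4 1 8 9)(2 6 3 11)| = 12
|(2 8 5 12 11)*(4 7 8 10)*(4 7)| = |(2 10 7 8 5 12 11)| = 7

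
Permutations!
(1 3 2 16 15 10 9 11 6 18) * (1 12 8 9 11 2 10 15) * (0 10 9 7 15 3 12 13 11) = (0 10)(1 12 8 7 15 3 9 2 16)(6 18 13 11) = [10, 12, 16, 9, 4, 5, 18, 15, 7, 2, 0, 6, 8, 11, 14, 3, 1, 17, 13]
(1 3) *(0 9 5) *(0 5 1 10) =[9, 3, 2, 10, 4, 5, 6, 7, 8, 1, 0] =(0 9 1 3 10)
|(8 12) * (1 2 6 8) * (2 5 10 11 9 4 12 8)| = 14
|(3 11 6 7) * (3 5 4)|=6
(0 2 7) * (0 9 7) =(0 2)(7 9) =[2, 1, 0, 3, 4, 5, 6, 9, 8, 7]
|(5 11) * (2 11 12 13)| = |(2 11 5 12 13)| = 5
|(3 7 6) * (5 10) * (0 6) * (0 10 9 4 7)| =15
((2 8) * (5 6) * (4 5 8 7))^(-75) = [0, 1, 5, 3, 8, 2, 7, 6, 4] = (2 5)(4 8)(6 7)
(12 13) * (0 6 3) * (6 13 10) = (0 13 12 10 6 3) = [13, 1, 2, 0, 4, 5, 3, 7, 8, 9, 6, 11, 10, 12]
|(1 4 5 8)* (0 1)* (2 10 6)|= 15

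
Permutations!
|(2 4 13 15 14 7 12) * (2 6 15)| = |(2 4 13)(6 15 14 7 12)| = 15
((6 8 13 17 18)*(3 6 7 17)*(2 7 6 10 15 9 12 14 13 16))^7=(18)=[0, 1, 2, 3, 4, 5, 6, 7, 8, 9, 10, 11, 12, 13, 14, 15, 16, 17, 18]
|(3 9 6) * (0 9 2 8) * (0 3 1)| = |(0 9 6 1)(2 8 3)| = 12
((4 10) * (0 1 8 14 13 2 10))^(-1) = (0 4 10 2 13 14 8 1) = [4, 0, 13, 3, 10, 5, 6, 7, 1, 9, 2, 11, 12, 14, 8]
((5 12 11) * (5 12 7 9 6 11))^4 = (5 11 9)(6 7 12) = [0, 1, 2, 3, 4, 11, 7, 12, 8, 5, 10, 9, 6]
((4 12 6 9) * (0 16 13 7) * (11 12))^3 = (0 7 13 16)(4 6 11 9 12) = [7, 1, 2, 3, 6, 5, 11, 13, 8, 12, 10, 9, 4, 16, 14, 15, 0]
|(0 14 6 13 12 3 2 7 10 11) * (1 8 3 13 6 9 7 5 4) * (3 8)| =|(0 14 9 7 10 11)(1 3 2 5 4)(12 13)| =30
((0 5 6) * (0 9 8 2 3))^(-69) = (0 5 6 9 8 2 3) = [5, 1, 3, 0, 4, 6, 9, 7, 2, 8]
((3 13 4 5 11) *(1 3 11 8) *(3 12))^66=(1 13 8 3 5 12 4)=[0, 13, 2, 5, 1, 12, 6, 7, 3, 9, 10, 11, 4, 8]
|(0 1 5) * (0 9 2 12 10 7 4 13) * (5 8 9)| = |(0 1 8 9 2 12 10 7 4 13)| = 10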